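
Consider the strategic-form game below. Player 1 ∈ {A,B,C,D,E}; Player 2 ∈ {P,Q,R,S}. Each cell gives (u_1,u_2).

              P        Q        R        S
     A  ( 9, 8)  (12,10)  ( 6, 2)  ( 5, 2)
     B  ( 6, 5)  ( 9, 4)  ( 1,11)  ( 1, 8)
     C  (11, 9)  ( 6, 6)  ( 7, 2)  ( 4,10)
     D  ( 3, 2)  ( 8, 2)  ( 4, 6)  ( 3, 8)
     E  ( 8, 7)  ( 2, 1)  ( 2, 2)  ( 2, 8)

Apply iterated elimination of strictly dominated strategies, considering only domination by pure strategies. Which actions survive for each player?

Remaining: P1:{A,C} P2:{P,Q,S}

P1 drop B (A beats it: P:9>6 Q:12>9 R:6>1 S:5>1)
P1 drop D (A beats it: P:9>3 Q:12>8 R:6>4 S:5>3)
P1 drop E (A beats it: P:9>8 Q:12>2 R:6>2 S:5>2)
P2 drop R (P beats it: A:8>2 C:9>2)
P1→{A,C} P2→{P,Q,S}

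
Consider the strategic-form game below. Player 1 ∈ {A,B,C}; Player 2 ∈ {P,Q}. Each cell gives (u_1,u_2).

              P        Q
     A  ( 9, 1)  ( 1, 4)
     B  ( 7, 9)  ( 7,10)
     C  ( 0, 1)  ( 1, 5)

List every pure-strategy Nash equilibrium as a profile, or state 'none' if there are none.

(A,P): not NE [P2→Q gives 4>1]
(A,Q): not NE [P1→B gives 7>1]
(B,P): not NE [P1→A gives 9>7; P2→Q gives 10>9]
(B,Q): NE
(C,P): not NE [P1→A gives 9>0; P2→Q gives 5>1]
(C,Q): not NE [P1→B gives 7>1]

NE set: (B,Q)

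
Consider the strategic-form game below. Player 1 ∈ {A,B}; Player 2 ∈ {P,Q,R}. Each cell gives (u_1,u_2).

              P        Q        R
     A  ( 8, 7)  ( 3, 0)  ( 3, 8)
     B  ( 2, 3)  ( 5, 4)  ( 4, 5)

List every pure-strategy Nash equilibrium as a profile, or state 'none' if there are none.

PSNE = {(B,R)}

(A,P): not NE [P2→R gives 8>7]
(A,Q): not NE [P1→B gives 5>3; P2→R gives 8>0]
(A,R): not NE [P1→B gives 4>3]
(B,P): not NE [P1→A gives 8>2; P2→R gives 5>3]
(B,Q): not NE [P2→R gives 5>4]
(B,R): NE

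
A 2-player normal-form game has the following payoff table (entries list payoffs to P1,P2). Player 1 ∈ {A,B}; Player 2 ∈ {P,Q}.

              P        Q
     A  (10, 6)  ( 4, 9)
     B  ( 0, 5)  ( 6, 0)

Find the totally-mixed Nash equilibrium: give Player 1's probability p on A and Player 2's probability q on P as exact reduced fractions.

p=5/8, q=1/6

P1 indiff ⇒ q·10+(1-q)·4 = q·0+(1-q)·6 ⇒ q(10) = (1-q)(2) ⇒ q = 1/6
P2 indiff ⇒ p·6+(1-p)·5 = p·9+(1-p)·0 ⇒ p(-3) = (1-p)(-5) ⇒ p = 5/8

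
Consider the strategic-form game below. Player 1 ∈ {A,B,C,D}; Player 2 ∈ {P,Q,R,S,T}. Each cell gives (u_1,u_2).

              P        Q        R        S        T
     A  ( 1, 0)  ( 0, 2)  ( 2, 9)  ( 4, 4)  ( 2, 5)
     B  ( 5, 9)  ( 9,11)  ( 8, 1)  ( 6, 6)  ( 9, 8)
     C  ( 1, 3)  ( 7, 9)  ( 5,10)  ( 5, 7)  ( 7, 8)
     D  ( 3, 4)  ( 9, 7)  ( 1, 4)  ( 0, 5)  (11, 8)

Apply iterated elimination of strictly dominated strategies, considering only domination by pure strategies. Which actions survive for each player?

IESDS → P1:{B,D} P2:{Q,T}

P1 drop A (B beats it: P:5>1 Q:9>0 R:8>2 S:6>4 T:9>2)
P1 drop C (B beats it: P:5>1 Q:9>7 R:8>5 S:6>5 T:9>7)
P2 drop P (Q beats it: B:11>9 D:7>4)
P2 drop R (Q beats it: B:11>1 D:7>4)
P2 drop S (Q beats it: B:11>6 D:7>5)
P1→{B,D} P2→{Q,T}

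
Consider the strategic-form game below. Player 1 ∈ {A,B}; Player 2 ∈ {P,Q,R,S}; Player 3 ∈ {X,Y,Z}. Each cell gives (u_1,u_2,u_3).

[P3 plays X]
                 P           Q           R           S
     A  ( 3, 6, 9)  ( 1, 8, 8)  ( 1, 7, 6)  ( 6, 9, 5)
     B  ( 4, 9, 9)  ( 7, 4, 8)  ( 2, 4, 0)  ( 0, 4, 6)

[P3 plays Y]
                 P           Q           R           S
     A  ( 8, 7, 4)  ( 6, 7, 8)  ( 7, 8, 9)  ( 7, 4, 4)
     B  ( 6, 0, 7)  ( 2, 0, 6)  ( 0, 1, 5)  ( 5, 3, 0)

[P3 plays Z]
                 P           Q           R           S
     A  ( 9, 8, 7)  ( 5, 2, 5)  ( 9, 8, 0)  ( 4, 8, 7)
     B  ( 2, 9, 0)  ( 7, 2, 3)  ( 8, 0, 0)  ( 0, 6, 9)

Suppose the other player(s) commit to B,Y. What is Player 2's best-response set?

u_2(P vs B,Y) = 0
u_2(Q vs B,Y) = 0
u_2(R vs B,Y) = 1
u_2(S vs B,Y) = 3
max payoff 3 at {S}

argmax u_2 = {S}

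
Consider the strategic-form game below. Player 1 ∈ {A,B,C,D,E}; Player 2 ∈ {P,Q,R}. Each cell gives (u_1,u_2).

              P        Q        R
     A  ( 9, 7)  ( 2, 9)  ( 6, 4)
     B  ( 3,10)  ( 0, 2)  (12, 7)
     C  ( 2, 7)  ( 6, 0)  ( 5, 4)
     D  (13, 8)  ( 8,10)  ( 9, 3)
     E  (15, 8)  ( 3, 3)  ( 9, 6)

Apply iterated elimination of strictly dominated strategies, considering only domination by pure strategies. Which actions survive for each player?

P1 drop A (D beats it: P:13>9 Q:8>2 R:9>6)
P1 drop C (D beats it: P:13>2 Q:8>6 R:9>5)
P2 drop R (P beats it: B:10>7 D:8>3 E:8>6)
P1 drop B (D beats it: P:13>3 Q:8>0)
P1→{D,E} P2→{P,Q}

Survivors P1:{D,E} P2:{P,Q}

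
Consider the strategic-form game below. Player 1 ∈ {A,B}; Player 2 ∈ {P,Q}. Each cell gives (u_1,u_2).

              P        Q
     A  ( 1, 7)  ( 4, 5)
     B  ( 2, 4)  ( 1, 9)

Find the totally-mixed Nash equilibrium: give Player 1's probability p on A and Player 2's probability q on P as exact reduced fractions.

P1 indiff ⇒ q·1+(1-q)·4 = q·2+(1-q)·1 ⇒ q(-1) = (1-q)(-3) ⇒ q = 3/4
P2 indiff ⇒ p·7+(1-p)·4 = p·5+(1-p)·9 ⇒ p(2) = (1-p)(5) ⇒ p = 5/7

p=5/7, q=3/4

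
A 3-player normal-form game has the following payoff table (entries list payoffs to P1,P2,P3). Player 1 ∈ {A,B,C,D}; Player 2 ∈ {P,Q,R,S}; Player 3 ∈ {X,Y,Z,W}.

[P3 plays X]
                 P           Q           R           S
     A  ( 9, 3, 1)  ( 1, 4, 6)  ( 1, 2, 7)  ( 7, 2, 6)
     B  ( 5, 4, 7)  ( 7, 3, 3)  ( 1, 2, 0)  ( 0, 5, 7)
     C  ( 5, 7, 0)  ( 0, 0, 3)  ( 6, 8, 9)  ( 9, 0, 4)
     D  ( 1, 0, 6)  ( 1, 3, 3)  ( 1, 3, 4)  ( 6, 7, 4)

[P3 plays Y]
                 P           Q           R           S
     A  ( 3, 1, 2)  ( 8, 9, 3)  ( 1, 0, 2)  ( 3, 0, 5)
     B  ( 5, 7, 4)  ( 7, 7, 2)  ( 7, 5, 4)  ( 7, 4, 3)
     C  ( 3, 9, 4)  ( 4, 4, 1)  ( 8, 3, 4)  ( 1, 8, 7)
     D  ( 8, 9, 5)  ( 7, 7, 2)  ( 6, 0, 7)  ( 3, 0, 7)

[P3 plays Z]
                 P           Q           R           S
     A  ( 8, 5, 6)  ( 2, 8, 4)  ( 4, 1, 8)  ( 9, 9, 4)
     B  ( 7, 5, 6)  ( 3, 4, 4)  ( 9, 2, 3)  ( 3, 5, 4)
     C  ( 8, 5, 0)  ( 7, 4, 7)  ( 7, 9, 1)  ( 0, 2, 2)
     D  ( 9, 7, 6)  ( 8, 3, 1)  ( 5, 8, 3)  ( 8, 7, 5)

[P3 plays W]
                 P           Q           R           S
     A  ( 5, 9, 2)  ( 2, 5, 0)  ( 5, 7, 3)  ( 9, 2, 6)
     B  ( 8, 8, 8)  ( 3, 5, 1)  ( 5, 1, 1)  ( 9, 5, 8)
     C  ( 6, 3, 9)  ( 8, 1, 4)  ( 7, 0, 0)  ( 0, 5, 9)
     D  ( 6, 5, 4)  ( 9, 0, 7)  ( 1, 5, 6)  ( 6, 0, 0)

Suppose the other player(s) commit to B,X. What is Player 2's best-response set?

argmax u_2 = {S}

u_2(P vs B,X) = 4
u_2(Q vs B,X) = 3
u_2(R vs B,X) = 2
u_2(S vs B,X) = 5
max payoff 5 at {S}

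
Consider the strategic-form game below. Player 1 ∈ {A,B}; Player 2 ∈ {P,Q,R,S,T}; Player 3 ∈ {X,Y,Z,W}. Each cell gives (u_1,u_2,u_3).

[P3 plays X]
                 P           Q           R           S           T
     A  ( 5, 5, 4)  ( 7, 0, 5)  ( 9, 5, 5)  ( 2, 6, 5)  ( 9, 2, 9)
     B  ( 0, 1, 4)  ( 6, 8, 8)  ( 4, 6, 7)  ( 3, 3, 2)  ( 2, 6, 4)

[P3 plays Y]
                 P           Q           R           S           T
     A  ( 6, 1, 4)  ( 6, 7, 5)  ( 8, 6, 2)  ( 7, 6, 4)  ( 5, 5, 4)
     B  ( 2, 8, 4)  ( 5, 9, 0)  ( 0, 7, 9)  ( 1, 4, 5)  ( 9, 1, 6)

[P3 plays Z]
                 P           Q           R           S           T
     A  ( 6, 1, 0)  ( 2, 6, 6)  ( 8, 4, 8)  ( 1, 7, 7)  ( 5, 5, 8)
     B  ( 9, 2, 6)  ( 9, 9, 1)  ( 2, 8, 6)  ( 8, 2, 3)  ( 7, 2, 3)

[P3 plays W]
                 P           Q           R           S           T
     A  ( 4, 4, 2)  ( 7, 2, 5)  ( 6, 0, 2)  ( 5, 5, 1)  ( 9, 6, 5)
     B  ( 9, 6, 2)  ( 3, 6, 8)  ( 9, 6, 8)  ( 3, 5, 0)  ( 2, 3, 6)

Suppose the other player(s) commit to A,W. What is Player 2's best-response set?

argmax u_2 = {T}

u_2(P vs A,W) = 4
u_2(Q vs A,W) = 2
u_2(R vs A,W) = 0
u_2(S vs A,W) = 5
u_2(T vs A,W) = 6
max payoff 6 at {T}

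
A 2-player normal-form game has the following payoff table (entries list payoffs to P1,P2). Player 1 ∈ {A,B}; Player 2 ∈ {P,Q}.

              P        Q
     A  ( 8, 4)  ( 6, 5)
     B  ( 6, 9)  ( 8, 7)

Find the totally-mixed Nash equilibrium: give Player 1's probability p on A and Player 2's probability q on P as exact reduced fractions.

P1 indiff ⇒ q·8+(1-q)·6 = q·6+(1-q)·8 ⇒ q(2) = (1-q)(2) ⇒ q = 1/2
P2 indiff ⇒ p·4+(1-p)·9 = p·5+(1-p)·7 ⇒ p(-1) = (1-p)(-2) ⇒ p = 2/3

(p,q) = (2/3, 1/2)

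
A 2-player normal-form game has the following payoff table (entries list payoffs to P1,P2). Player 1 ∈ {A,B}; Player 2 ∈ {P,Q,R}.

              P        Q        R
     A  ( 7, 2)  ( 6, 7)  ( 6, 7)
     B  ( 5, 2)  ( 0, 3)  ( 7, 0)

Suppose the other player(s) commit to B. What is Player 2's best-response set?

argmax u_2 = {Q}

u_2(P vs B) = 2
u_2(Q vs B) = 3
u_2(R vs B) = 0
max payoff 3 at {Q}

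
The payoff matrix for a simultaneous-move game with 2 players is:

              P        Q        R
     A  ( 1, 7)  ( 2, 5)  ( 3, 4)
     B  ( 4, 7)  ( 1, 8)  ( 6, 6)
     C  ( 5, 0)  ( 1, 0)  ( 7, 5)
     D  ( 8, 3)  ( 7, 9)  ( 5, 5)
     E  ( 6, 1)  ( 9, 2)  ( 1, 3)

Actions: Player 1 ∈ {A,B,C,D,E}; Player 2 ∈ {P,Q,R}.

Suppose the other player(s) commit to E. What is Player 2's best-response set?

BR_2 = {R}

u_2(P vs E) = 1
u_2(Q vs E) = 2
u_2(R vs E) = 3
max payoff 3 at {R}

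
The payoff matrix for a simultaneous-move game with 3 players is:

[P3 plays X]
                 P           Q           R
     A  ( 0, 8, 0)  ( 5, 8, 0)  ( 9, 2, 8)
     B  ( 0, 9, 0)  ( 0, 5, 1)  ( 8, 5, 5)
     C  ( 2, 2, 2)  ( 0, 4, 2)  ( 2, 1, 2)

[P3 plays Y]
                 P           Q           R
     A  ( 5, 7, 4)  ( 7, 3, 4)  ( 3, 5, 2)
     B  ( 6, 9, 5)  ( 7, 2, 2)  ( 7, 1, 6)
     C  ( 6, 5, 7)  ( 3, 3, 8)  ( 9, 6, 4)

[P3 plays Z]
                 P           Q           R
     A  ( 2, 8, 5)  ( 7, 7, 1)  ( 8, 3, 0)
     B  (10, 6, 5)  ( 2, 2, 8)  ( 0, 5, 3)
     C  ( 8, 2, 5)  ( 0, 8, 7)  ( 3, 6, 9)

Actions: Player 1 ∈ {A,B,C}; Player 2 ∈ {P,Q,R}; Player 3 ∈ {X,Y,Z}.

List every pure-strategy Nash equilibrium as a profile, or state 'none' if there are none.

(A,P,X): not NE [P1→C gives 2>0; P3→Z gives 5>0]
(A,P,Y): not NE [P1→C gives 6>5; P3→Z gives 5>4]
(A,P,Z): not NE [P1→B gives 10>2]
(A,Q,X): not NE [P3→Y gives 4>0]
(A,Q,Y): not NE [P2→P gives 7>3]
(A,Q,Z): not NE [P2→P gives 8>7; P3→Y gives 4>1]
(A,R,X): not NE [P2→Q gives 8>2]
(A,R,Y): not NE [P1→C gives 9>3; P2→P gives 7>5; P3→X gives 8>2]
(A,R,Z): not NE [P2→P gives 8>3; P3→X gives 8>0]
(B,P,X): not NE [P1→C gives 2>0; P3→Z gives 5>0]
(B,P,Y): NE
(B,P,Z): NE
(B,Q,X): not NE [P1→A gives 5>0; P2→P gives 9>5; P3→Z gives 8>1]
(B,Q,Y): not NE [P2→P gives 9>2; P3→Z gives 8>2]
(B,Q,Z): not NE [P1→A gives 7>2; P2→P gives 6>2]
(B,R,X): not NE [P1→A gives 9>8; P2→P gives 9>5; P3→Y gives 6>5]
(B,R,Y): not NE [P1→C gives 9>7; P2→P gives 9>1]
(B,R,Z): not NE [P1→A gives 8>0; P2→P gives 6>5; P3→Y gives 6>3]
(C,P,X): not NE [P2→Q gives 4>2; P3→Y gives 7>2]
(C,P,Y): not NE [P2→R gives 6>5]
(C,P,Z): not NE [P1→B gives 10>8; P2→Q gives 8>2; P3→Y gives 7>5]
(C,Q,X): not NE [P1→A gives 5>0; P3→Y gives 8>2]
(C,Q,Y): not NE [P1→B gives 7>3; P2→R gives 6>3]
(C,Q,Z): not NE [P1→A gives 7>0; P3→Y gives 8>7]
(C,R,X): not NE [P1→A gives 9>2; P2→Q gives 4>1; P3→Z gives 9>2]
(C,R,Y): not NE [P3→Z gives 9>4]
(C,R,Z): not NE [P1→A gives 8>3; P2→Q gives 8>6]

PSNE = {(B,P,Y), (B,P,Z)}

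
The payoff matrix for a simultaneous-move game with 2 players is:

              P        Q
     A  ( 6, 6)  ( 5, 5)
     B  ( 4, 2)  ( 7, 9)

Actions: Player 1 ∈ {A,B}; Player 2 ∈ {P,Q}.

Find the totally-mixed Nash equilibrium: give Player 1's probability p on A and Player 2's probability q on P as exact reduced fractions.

P1 indiff ⇒ q·6+(1-q)·5 = q·4+(1-q)·7 ⇒ q(2) = (1-q)(2) ⇒ q = 1/2
P2 indiff ⇒ p·6+(1-p)·2 = p·5+(1-p)·9 ⇒ p(1) = (1-p)(7) ⇒ p = 7/8

p=7/8, q=1/2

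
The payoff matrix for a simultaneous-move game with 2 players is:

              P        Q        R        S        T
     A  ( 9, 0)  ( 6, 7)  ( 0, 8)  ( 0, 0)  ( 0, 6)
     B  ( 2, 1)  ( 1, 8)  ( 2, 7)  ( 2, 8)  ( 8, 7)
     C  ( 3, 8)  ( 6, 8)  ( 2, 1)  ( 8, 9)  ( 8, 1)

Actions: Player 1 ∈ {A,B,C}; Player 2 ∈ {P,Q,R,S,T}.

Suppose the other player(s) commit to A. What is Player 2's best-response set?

BR_2 = {R}

u_2(P vs A) = 0
u_2(Q vs A) = 7
u_2(R vs A) = 8
u_2(S vs A) = 0
u_2(T vs A) = 6
max payoff 8 at {R}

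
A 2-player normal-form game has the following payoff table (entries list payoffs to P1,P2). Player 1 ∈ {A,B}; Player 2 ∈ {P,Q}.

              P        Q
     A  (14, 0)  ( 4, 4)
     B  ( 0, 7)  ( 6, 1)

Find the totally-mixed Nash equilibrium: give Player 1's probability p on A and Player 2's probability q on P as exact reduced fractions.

(p,q) = (3/5, 1/8)

P1 indiff ⇒ q·14+(1-q)·4 = q·0+(1-q)·6 ⇒ q(14) = (1-q)(2) ⇒ q = 1/8
P2 indiff ⇒ p·0+(1-p)·7 = p·4+(1-p)·1 ⇒ p(-4) = (1-p)(-6) ⇒ p = 3/5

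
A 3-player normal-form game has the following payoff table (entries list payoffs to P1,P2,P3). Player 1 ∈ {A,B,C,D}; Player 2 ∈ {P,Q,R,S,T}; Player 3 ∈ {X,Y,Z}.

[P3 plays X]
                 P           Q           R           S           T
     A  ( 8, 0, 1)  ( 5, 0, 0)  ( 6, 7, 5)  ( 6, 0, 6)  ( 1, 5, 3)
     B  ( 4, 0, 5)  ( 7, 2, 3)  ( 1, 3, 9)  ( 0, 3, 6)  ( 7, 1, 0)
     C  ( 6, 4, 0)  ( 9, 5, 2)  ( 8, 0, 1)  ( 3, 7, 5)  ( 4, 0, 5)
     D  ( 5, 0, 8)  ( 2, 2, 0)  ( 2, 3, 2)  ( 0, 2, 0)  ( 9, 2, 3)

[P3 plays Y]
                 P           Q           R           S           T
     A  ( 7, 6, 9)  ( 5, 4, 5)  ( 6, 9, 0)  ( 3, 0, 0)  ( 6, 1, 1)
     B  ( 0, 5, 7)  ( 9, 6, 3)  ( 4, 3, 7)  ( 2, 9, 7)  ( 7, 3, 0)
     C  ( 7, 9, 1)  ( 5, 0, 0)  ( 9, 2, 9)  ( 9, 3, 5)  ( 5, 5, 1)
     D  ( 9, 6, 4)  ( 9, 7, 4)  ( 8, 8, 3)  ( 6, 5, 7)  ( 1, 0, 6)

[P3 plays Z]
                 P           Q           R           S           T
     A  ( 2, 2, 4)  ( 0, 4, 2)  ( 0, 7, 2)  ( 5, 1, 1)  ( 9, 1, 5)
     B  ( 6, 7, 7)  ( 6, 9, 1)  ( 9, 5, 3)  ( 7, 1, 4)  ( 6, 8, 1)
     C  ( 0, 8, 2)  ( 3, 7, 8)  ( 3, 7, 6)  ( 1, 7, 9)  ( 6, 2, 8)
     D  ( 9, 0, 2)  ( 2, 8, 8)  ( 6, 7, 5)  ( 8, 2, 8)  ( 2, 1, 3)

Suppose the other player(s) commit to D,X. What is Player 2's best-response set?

BR_2 = {R}

u_2(P vs D,X) = 0
u_2(Q vs D,X) = 2
u_2(R vs D,X) = 3
u_2(S vs D,X) = 2
u_2(T vs D,X) = 2
max payoff 3 at {R}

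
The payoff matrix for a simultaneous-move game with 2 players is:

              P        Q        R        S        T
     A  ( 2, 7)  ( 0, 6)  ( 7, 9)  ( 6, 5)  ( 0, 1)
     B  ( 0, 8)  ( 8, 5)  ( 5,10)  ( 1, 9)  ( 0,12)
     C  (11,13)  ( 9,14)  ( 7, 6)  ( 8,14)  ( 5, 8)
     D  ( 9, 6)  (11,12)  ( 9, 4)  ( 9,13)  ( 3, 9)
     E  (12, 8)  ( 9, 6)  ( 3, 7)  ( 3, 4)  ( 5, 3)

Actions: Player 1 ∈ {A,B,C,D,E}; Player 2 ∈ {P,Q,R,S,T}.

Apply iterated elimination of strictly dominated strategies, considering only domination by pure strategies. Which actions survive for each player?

IESDS → P1:{C,D,E} P2:{P,Q,S}

P1 drop A (D beats it: P:9>2 Q:11>0 R:9>7 S:9>6 T:3>0)
P1 drop B (C beats it: P:11>0 Q:9>8 R:7>5 S:8>1 T:5>0)
P2 drop R (P beats it: C:13>6 D:6>4 E:8>7)
P2 drop T (Q beats it: C:14>8 D:12>9 E:6>3)
P1→{C,D,E} P2→{P,Q,S}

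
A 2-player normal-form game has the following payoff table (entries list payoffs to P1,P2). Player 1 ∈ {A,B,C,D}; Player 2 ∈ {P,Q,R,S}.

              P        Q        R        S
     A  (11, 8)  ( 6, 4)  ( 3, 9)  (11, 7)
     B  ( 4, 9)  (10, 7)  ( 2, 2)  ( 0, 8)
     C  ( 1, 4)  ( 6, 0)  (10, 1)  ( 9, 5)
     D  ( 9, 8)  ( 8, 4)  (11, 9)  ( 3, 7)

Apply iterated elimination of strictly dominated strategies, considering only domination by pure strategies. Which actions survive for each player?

P2 drop Q (P beats it: A:8>4 B:9>7 C:4>0 D:8>4)
P1 drop B (A beats it: P:11>4 R:3>2 S:11>0)
P1→{A,C,D} P2→{P,R,S}

Survivors P1:{A,C,D} P2:{P,R,S}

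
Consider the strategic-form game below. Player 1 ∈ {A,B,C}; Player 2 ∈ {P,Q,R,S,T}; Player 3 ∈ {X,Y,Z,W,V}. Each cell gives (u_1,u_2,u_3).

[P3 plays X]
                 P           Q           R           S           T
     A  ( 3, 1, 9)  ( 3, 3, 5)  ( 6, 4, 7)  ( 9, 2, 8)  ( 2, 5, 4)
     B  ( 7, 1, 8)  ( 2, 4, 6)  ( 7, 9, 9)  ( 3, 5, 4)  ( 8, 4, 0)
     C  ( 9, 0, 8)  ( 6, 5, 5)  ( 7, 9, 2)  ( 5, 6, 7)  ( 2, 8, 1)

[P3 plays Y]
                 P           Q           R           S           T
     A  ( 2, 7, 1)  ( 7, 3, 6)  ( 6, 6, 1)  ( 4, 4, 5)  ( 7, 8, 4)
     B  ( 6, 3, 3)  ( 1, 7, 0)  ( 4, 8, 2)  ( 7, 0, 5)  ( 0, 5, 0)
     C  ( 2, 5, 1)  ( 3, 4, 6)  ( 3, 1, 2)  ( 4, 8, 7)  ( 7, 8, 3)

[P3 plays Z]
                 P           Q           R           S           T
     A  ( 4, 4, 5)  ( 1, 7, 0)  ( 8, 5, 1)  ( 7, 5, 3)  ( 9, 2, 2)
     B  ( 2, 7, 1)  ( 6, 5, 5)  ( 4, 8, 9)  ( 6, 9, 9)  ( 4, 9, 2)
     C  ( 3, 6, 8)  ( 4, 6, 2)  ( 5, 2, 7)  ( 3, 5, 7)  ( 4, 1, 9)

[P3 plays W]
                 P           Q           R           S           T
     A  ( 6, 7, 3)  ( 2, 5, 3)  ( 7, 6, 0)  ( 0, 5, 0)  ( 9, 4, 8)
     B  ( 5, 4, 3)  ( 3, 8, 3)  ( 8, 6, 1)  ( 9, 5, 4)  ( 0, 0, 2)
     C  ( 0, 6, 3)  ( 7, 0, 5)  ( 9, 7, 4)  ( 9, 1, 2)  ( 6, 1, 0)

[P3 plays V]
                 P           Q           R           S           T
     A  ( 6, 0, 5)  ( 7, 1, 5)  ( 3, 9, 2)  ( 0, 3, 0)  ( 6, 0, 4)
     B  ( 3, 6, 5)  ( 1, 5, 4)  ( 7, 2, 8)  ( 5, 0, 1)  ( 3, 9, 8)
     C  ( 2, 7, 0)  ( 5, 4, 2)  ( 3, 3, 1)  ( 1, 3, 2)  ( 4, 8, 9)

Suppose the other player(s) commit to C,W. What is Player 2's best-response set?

argmax u_2 = {R}

u_2(P vs C,W) = 6
u_2(Q vs C,W) = 0
u_2(R vs C,W) = 7
u_2(S vs C,W) = 1
u_2(T vs C,W) = 1
max payoff 7 at {R}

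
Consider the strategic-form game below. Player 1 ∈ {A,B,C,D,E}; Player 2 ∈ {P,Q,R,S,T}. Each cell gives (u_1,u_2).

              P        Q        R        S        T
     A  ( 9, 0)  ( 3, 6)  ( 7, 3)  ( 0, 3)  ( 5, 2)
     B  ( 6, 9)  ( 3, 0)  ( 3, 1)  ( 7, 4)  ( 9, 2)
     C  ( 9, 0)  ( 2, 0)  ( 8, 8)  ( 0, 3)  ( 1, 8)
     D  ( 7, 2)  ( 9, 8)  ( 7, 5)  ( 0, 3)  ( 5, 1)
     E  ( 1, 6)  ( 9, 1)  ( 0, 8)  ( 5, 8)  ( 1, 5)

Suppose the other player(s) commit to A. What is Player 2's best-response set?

P2 best: {Q}

u_2(P vs A) = 0
u_2(Q vs A) = 6
u_2(R vs A) = 3
u_2(S vs A) = 3
u_2(T vs A) = 2
max payoff 6 at {Q}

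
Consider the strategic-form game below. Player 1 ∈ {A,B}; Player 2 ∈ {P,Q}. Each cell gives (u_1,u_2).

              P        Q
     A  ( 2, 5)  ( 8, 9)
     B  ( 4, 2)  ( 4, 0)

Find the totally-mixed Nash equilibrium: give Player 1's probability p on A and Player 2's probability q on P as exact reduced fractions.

P1 mixes 1/3 on A; P2 mixes 2/3 on P

P1 indiff ⇒ q·2+(1-q)·8 = q·4+(1-q)·4 ⇒ q(-2) = (1-q)(-4) ⇒ q = 2/3
P2 indiff ⇒ p·5+(1-p)·2 = p·9+(1-p)·0 ⇒ p(-4) = (1-p)(-2) ⇒ p = 1/3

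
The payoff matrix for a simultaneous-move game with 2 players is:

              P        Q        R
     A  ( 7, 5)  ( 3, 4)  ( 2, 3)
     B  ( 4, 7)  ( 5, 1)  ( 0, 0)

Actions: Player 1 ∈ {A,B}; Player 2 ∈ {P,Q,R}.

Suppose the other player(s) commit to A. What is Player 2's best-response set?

P2 best: {P}

u_2(P vs A) = 5
u_2(Q vs A) = 4
u_2(R vs A) = 3
max payoff 5 at {P}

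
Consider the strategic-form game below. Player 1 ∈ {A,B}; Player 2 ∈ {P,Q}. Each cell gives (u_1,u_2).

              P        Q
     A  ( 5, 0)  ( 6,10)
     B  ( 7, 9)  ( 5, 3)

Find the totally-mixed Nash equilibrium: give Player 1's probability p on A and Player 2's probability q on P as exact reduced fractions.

p=3/8, q=1/3

P1 indiff ⇒ q·5+(1-q)·6 = q·7+(1-q)·5 ⇒ q(-2) = (1-q)(-1) ⇒ q = 1/3
P2 indiff ⇒ p·0+(1-p)·9 = p·10+(1-p)·3 ⇒ p(-10) = (1-p)(-6) ⇒ p = 3/8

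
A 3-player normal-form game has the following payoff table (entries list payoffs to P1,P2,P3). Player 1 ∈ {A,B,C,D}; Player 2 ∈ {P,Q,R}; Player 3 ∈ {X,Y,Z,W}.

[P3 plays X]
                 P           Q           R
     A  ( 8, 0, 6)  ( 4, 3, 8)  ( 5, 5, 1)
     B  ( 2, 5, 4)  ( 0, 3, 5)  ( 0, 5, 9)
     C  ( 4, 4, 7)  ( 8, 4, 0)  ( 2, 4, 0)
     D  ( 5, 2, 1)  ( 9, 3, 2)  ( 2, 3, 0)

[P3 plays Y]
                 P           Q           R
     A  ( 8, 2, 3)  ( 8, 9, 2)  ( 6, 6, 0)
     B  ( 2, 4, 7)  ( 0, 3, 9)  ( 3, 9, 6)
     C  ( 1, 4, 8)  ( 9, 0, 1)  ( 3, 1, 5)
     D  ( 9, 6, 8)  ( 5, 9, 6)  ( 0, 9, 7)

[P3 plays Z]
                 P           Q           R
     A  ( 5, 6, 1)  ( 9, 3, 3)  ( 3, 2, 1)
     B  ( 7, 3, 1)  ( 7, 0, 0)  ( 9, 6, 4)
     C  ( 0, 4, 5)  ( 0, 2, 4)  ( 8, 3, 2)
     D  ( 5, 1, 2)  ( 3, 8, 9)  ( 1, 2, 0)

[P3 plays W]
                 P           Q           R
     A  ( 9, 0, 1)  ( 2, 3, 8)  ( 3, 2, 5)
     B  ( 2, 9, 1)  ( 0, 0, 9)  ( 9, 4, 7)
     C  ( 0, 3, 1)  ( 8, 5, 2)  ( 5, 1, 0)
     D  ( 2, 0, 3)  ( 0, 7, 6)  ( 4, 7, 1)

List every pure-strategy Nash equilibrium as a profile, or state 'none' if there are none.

PSNE: ∅

(A,P,X): not NE [P2→R gives 5>0]
(A,P,Y): not NE [P1→D gives 9>8; P2→Q gives 9>2; P3→X gives 6>3]
(A,P,Z): not NE [P1→B gives 7>5; P3→X gives 6>1]
(A,P,W): not NE [P2→Q gives 3>0; P3→X gives 6>1]
(A,Q,X): not NE [P1→D gives 9>4; P2→R gives 5>3]
(A,Q,Y): not NE [P1→C gives 9>8; P3→W gives 8>2]
(A,Q,Z): not NE [P2→P gives 6>3; P3→W gives 8>3]
(A,Q,W): not NE [P1→C gives 8>2]
(A,R,X): not NE [P3→W gives 5>1]
(A,R,Y): not NE [P2→Q gives 9>6; P3→W gives 5>0]
(A,R,Z): not NE [P1→B gives 9>3; P2→P gives 6>2; P3→W gives 5>1]
(A,R,W): not NE [P1→B gives 9>3; P2→Q gives 3>2]
(B,P,X): not NE [P1→A gives 8>2; P3→Y gives 7>4]
(B,P,Y): not NE [P1→D gives 9>2; P2→R gives 9>4]
(B,P,Z): not NE [P2→R gives 6>3; P3→Y gives 7>1]
(B,P,W): not NE [P1→A gives 9>2; P3→Y gives 7>1]
(B,Q,X): not NE [P1→D gives 9>0; P2→R gives 5>3; P3→W gives 9>5]
(B,Q,Y): not NE [P1→C gives 9>0; P2→R gives 9>3]
(B,Q,Z): not NE [P1→A gives 9>7; P2→R gives 6>0; P3→W gives 9>0]
(B,Q,W): not NE [P1→C gives 8>0; P2→P gives 9>0]
(B,R,X): not NE [P1→A gives 5>0]
(B,R,Y): not NE [P1→A gives 6>3; P3→X gives 9>6]
(B,R,Z): not NE [P3→X gives 9>4]
(B,R,W): not NE [P2→P gives 9>4; P3→X gives 9>7]
(C,P,X): not NE [P1→A gives 8>4; P3→Y gives 8>7]
(C,P,Y): not NE [P1→D gives 9>1]
(C,P,Z): not NE [P1→B gives 7>0; P3→Y gives 8>5]
(C,P,W): not NE [P1→A gives 9>0; P2→Q gives 5>3; P3→Y gives 8>1]
(C,Q,X): not NE [P1→D gives 9>8; P3→Z gives 4>0]
(C,Q,Y): not NE [P2→P gives 4>0; P3→Z gives 4>1]
(C,Q,Z): not NE [P1→A gives 9>0; P2→P gives 4>2]
(C,Q,W): not NE [P3→Z gives 4>2]
(C,R,X): not NE [P1→A gives 5>2; P3→Y gives 5>0]
(C,R,Y): not NE [P1→A gives 6>3; P2→P gives 4>1]
(C,R,Z): not NE [P1→B gives 9>8; P2→P gives 4>3; P3→Y gives 5>2]
(C,R,W): not NE [P1→B gives 9>5; P2→Q gives 5>1; P3→Y gives 5>0]
(D,P,X): not NE [P1→A gives 8>5; P2→R gives 3>2; P3→Y gives 8>1]
(D,P,Y): not NE [P2→R gives 9>6]
(D,P,Z): not NE [P1→B gives 7>5; P2→Q gives 8>1; P3→Y gives 8>2]
(D,P,W): not NE [P1→A gives 9>2; P2→R gives 7>0; P3→Y gives 8>3]
(D,Q,X): not NE [P3→Z gives 9>2]
(D,Q,Y): not NE [P1→C gives 9>5; P3→Z gives 9>6]
(D,Q,Z): not NE [P1→A gives 9>3]
(D,Q,W): not NE [P1→C gives 8>0; P3→Z gives 9>6]
(D,R,X): not NE [P1→A gives 5>2; P3→Y gives 7>0]
(D,R,Y): not NE [P1→A gives 6>0]
(D,R,Z): not NE [P1→B gives 9>1; P2→Q gives 8>2; P3→Y gives 7>0]
(D,R,W): not NE [P1→B gives 9>4; P3→Y gives 7>1]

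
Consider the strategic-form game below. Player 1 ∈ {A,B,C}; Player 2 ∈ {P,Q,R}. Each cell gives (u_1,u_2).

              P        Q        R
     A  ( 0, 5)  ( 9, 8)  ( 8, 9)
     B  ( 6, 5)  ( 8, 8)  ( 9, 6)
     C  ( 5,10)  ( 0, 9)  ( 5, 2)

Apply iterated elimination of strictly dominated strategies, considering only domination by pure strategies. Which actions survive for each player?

P1 drop C (B beats it: P:6>5 Q:8>0 R:9>5)
P2 drop P (Q beats it: A:8>5 B:8>5)
P1→{A,B} P2→{Q,R}

Remaining: P1:{A,B} P2:{Q,R}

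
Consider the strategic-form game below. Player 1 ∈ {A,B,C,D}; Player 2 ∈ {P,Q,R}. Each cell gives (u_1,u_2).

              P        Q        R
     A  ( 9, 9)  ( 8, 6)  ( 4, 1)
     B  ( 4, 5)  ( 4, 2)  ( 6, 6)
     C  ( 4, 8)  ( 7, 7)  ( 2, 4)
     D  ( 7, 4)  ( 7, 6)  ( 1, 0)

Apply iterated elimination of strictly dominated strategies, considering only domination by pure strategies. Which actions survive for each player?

Survivors P1:{A,B} P2:{P,R}

P1 drop C (A beats it: P:9>4 Q:8>7 R:4>2)
P1 drop D (A beats it: P:9>7 Q:8>7 R:4>1)
P2 drop Q (P beats it: A:9>6 B:5>2)
P1→{A,B} P2→{P,R}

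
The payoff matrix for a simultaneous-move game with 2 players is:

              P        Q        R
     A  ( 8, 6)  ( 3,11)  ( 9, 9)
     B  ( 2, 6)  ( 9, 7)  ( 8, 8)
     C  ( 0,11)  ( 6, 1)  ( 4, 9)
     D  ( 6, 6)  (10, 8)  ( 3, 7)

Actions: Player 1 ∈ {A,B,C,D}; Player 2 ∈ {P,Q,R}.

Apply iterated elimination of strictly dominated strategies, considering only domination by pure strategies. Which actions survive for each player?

P1 drop C (B beats it: P:2>0 Q:9>6 R:8>4)
P2 drop P (Q beats it: A:11>6 B:7>6 D:8>6)
P1→{A,B,D} P2→{Q,R}

Remaining: P1:{A,B,D} P2:{Q,R}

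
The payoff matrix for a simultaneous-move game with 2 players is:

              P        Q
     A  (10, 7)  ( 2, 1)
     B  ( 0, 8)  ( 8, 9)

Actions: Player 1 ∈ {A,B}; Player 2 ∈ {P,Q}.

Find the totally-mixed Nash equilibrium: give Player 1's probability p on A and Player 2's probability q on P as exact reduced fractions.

P1 indiff ⇒ q·10+(1-q)·2 = q·0+(1-q)·8 ⇒ q(10) = (1-q)(6) ⇒ q = 3/8
P2 indiff ⇒ p·7+(1-p)·8 = p·1+(1-p)·9 ⇒ p(6) = (1-p)(1) ⇒ p = 1/7

(p,q) = (1/7, 3/8)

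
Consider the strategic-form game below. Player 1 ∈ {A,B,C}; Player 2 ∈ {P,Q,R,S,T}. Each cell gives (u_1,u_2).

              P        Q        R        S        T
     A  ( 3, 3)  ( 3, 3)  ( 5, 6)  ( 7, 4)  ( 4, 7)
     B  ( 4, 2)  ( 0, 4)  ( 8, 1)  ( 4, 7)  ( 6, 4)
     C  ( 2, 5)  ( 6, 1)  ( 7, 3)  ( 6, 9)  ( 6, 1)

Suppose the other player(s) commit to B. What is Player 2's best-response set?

argmax u_2 = {S}

u_2(P vs B) = 2
u_2(Q vs B) = 4
u_2(R vs B) = 1
u_2(S vs B) = 7
u_2(T vs B) = 4
max payoff 7 at {S}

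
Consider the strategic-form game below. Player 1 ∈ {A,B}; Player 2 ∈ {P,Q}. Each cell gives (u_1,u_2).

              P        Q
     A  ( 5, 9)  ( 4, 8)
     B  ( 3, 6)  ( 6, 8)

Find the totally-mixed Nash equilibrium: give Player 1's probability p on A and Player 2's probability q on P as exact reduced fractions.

P1 indiff ⇒ q·5+(1-q)·4 = q·3+(1-q)·6 ⇒ q(2) = (1-q)(2) ⇒ q = 1/2
P2 indiff ⇒ p·9+(1-p)·6 = p·8+(1-p)·8 ⇒ p(1) = (1-p)(2) ⇒ p = 2/3

p=2/3, q=1/2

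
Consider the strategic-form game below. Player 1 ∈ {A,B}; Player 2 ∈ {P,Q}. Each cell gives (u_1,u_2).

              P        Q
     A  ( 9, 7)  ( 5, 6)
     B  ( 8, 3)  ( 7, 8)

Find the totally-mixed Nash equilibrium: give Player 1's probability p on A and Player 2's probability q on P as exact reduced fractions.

P1 indiff ⇒ q·9+(1-q)·5 = q·8+(1-q)·7 ⇒ q(1) = (1-q)(2) ⇒ q = 2/3
P2 indiff ⇒ p·7+(1-p)·3 = p·6+(1-p)·8 ⇒ p(1) = (1-p)(5) ⇒ p = 5/6

(p,q) = (5/6, 2/3)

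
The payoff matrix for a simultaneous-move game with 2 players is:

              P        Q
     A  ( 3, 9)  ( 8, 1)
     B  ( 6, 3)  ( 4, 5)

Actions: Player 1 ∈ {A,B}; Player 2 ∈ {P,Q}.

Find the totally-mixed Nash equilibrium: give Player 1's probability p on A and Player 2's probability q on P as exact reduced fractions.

(p,q) = (1/5, 4/7)

P1 indiff ⇒ q·3+(1-q)·8 = q·6+(1-q)·4 ⇒ q(-3) = (1-q)(-4) ⇒ q = 4/7
P2 indiff ⇒ p·9+(1-p)·3 = p·1+(1-p)·5 ⇒ p(8) = (1-p)(2) ⇒ p = 1/5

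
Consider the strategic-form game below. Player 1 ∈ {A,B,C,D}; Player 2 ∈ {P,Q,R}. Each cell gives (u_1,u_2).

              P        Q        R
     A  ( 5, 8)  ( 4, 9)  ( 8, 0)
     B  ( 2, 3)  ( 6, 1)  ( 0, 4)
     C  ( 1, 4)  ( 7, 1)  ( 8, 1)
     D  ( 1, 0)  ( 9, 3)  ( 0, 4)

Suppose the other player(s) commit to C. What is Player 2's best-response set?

u_2(P vs C) = 4
u_2(Q vs C) = 1
u_2(R vs C) = 1
max payoff 4 at {P}

argmax u_2 = {P}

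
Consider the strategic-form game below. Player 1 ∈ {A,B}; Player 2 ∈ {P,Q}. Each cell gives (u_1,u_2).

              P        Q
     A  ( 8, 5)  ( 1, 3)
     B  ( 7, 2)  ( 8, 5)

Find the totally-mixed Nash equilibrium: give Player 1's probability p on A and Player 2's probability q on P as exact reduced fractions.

(p,q) = (3/5, 7/8)

P1 indiff ⇒ q·8+(1-q)·1 = q·7+(1-q)·8 ⇒ q(1) = (1-q)(7) ⇒ q = 7/8
P2 indiff ⇒ p·5+(1-p)·2 = p·3+(1-p)·5 ⇒ p(2) = (1-p)(3) ⇒ p = 3/5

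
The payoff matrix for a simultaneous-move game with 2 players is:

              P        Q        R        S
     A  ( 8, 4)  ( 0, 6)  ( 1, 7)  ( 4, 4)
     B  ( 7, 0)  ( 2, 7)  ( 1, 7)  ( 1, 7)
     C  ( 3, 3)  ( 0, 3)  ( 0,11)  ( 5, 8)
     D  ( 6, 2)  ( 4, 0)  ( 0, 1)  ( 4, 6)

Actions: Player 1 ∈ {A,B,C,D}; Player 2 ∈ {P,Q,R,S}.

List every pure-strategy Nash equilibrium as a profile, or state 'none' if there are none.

Nash profiles: (A,R), (B,R)

(A,P): not NE [P2→R gives 7>4]
(A,Q): not NE [P1→D gives 4>0; P2→R gives 7>6]
(A,R): NE
(A,S): not NE [P1→C gives 5>4; P2→R gives 7>4]
(B,P): not NE [P1→A gives 8>7; P2→S gives 7>0]
(B,Q): not NE [P1→D gives 4>2]
(B,R): NE
(B,S): not NE [P1→C gives 5>1]
(C,P): not NE [P1→A gives 8>3; P2→R gives 11>3]
(C,Q): not NE [P1→D gives 4>0; P2→R gives 11>3]
(C,R): not NE [P1→B gives 1>0]
(C,S): not NE [P2→R gives 11>8]
(D,P): not NE [P1→A gives 8>6; P2→S gives 6>2]
(D,Q): not NE [P2→S gives 6>0]
(D,R): not NE [P1→B gives 1>0; P2→S gives 6>1]
(D,S): not NE [P1→C gives 5>4]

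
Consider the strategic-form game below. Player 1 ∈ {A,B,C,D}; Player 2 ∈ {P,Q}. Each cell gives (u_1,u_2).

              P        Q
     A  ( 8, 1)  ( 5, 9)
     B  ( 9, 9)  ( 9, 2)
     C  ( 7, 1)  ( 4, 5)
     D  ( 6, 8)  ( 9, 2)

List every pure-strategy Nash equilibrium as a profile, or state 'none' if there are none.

Nash profiles: (B,P)

(A,P): not NE [P1→B gives 9>8; P2→Q gives 9>1]
(A,Q): not NE [P1→D gives 9>5]
(B,P): NE
(B,Q): not NE [P2→P gives 9>2]
(C,P): not NE [P1→B gives 9>7; P2→Q gives 5>1]
(C,Q): not NE [P1→D gives 9>4]
(D,P): not NE [P1→B gives 9>6]
(D,Q): not NE [P2→P gives 8>2]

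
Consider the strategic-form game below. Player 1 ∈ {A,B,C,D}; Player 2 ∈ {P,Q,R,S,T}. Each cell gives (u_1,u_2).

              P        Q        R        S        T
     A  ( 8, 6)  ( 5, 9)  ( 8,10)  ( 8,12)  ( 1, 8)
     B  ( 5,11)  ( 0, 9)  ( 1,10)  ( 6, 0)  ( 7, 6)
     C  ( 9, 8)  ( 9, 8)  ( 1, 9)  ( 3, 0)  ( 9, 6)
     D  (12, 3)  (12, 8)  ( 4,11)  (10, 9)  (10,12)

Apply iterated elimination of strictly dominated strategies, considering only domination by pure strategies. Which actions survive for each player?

Remaining: P1:{A,D} P2:{R,S,T}

P1 drop B (D beats it: P:12>5 Q:12>0 R:4>1 S:10>6 T:10>7)
P1 drop C (D beats it: P:12>9 Q:12>9 R:4>1 S:10>3 T:10>9)
P2 drop P (Q beats it: A:9>6 D:8>3)
P2 drop Q (R beats it: A:10>9 D:11>8)
P1→{A,D} P2→{R,S,T}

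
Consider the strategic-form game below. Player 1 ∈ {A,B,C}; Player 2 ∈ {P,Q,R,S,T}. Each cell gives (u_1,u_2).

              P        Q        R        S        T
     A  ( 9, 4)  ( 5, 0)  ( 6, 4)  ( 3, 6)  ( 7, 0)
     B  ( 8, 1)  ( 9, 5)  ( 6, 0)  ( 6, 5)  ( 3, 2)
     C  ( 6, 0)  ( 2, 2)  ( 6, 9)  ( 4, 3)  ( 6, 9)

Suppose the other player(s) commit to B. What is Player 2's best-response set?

u_2(P vs B) = 1
u_2(Q vs B) = 5
u_2(R vs B) = 0
u_2(S vs B) = 5
u_2(T vs B) = 2
max payoff 5 at {Q,S}

argmax u_2 = {Q,S}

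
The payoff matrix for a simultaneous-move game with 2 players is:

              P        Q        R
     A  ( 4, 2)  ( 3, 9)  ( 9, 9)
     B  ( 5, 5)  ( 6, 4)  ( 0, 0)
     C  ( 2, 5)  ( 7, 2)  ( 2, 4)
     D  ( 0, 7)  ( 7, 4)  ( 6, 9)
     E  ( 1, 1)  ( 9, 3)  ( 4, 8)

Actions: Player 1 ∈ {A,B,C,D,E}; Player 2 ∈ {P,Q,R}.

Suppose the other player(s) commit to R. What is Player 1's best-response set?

u_1(A vs R) = 9
u_1(B vs R) = 0
u_1(C vs R) = 2
u_1(D vs R) = 6
u_1(E vs R) = 4
max payoff 9 at {A}

BR_1 = {A}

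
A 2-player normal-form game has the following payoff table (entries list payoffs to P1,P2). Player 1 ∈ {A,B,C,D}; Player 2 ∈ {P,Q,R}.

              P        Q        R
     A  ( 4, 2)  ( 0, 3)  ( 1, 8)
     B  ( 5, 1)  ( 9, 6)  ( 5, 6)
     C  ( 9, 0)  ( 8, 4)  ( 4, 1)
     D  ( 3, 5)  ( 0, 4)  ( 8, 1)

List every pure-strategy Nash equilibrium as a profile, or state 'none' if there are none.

Nash profiles: (B,Q)

(A,P): not NE [P1→C gives 9>4; P2→R gives 8>2]
(A,Q): not NE [P1→B gives 9>0; P2→R gives 8>3]
(A,R): not NE [P1→D gives 8>1]
(B,P): not NE [P1→C gives 9>5; P2→R gives 6>1]
(B,Q): NE
(B,R): not NE [P1→D gives 8>5]
(C,P): not NE [P2→Q gives 4>0]
(C,Q): not NE [P1→B gives 9>8]
(C,R): not NE [P1→D gives 8>4; P2→Q gives 4>1]
(D,P): not NE [P1→C gives 9>3]
(D,Q): not NE [P1→B gives 9>0; P2→P gives 5>4]
(D,R): not NE [P2→P gives 5>1]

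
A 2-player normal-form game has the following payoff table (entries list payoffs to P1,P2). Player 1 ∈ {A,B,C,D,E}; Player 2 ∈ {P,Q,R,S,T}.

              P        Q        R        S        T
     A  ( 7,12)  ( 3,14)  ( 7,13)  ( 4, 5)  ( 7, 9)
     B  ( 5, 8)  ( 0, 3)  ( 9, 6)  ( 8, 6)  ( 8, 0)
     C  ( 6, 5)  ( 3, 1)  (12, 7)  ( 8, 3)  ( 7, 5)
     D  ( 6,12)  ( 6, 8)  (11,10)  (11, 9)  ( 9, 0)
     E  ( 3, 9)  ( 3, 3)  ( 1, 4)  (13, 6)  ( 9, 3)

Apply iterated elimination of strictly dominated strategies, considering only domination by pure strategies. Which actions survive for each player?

Remaining: P1:{A,C,D} P2:{P,Q,R}

P1 drop B (D beats it: P:6>5 Q:6>0 R:11>9 S:11>8 T:9>8)
P2 drop S (P beats it: A:12>5 C:5>3 D:12>9 E:9>6)
P2 drop T (R beats it: A:13>9 C:7>5 D:10>0 E:4>3)
P1 drop E (D beats it: P:6>3 Q:6>3 R:11>1)
P1→{A,C,D} P2→{P,Q,R}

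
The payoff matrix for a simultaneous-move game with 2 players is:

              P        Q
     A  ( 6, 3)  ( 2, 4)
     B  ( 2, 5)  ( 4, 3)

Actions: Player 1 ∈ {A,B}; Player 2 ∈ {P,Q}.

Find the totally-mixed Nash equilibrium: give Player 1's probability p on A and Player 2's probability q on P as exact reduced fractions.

(p,q) = (2/3, 1/3)

P1 indiff ⇒ q·6+(1-q)·2 = q·2+(1-q)·4 ⇒ q(4) = (1-q)(2) ⇒ q = 1/3
P2 indiff ⇒ p·3+(1-p)·5 = p·4+(1-p)·3 ⇒ p(-1) = (1-p)(-2) ⇒ p = 2/3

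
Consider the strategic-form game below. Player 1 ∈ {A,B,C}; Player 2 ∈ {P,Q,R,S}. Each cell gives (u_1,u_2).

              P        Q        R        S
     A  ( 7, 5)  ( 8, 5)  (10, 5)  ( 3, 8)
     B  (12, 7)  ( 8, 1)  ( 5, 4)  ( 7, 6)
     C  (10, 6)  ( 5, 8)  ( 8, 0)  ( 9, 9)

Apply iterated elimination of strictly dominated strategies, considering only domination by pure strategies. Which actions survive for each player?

P2 drop Q (S beats it: A:8>5 B:6>1 C:9>8)
P2 drop R (S beats it: A:8>5 B:6>4 C:9>0)
P1 drop A (B beats it: P:12>7 S:7>3)
P1→{B,C} P2→{P,S}

Remaining: P1:{B,C} P2:{P,S}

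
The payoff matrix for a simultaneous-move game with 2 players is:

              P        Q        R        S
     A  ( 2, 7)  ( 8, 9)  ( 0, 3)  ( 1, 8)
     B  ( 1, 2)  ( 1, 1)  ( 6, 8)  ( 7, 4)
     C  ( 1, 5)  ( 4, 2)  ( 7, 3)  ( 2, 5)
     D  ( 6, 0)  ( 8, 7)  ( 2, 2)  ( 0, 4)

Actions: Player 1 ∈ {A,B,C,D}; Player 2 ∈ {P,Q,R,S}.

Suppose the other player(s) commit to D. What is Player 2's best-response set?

argmax u_2 = {Q}

u_2(P vs D) = 0
u_2(Q vs D) = 7
u_2(R vs D) = 2
u_2(S vs D) = 4
max payoff 7 at {Q}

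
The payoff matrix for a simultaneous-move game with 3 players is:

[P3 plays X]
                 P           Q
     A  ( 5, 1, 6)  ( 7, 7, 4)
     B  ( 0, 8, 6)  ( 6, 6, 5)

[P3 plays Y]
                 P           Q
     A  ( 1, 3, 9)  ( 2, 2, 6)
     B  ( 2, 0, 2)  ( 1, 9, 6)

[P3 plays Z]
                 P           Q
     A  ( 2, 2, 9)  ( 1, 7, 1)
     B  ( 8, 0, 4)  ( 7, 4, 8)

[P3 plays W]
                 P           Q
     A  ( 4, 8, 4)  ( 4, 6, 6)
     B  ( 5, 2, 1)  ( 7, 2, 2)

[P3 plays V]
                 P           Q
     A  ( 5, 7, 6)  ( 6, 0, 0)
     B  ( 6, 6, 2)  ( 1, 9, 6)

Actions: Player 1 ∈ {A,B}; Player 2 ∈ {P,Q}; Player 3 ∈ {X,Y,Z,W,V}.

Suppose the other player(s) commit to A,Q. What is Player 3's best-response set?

BR_3 = {Y,W}

u_3(X vs A,Q) = 4
u_3(Y vs A,Q) = 6
u_3(Z vs A,Q) = 1
u_3(W vs A,Q) = 6
u_3(V vs A,Q) = 0
max payoff 6 at {Y,W}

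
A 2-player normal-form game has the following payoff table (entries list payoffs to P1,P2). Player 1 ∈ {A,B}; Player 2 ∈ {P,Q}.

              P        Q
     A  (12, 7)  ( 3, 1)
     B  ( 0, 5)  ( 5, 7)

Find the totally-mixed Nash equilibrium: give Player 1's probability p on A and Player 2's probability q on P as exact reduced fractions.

P1 indiff ⇒ q·12+(1-q)·3 = q·0+(1-q)·5 ⇒ q(12) = (1-q)(2) ⇒ q = 1/7
P2 indiff ⇒ p·7+(1-p)·5 = p·1+(1-p)·7 ⇒ p(6) = (1-p)(2) ⇒ p = 1/4

P1 mixes 1/4 on A; P2 mixes 1/7 on P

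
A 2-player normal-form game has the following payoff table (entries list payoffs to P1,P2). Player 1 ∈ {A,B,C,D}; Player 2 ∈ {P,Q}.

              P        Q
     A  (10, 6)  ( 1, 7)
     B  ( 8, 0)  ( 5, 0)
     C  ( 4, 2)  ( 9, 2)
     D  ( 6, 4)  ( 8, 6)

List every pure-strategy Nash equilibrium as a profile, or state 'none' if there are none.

Nash profiles: (C,Q)

(A,P): not NE [P2→Q gives 7>6]
(A,Q): not NE [P1→C gives 9>1]
(B,P): not NE [P1→A gives 10>8]
(B,Q): not NE [P1→C gives 9>5]
(C,P): not NE [P1→A gives 10>4]
(C,Q): NE
(D,P): not NE [P1→A gives 10>6; P2→Q gives 6>4]
(D,Q): not NE [P1→C gives 9>8]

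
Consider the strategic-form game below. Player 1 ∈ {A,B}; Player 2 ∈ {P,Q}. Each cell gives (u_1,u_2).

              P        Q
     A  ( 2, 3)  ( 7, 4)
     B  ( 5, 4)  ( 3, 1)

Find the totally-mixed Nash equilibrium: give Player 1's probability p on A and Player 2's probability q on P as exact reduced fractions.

P1 mixes 3/4 on A; P2 mixes 4/7 on P

P1 indiff ⇒ q·2+(1-q)·7 = q·5+(1-q)·3 ⇒ q(-3) = (1-q)(-4) ⇒ q = 4/7
P2 indiff ⇒ p·3+(1-p)·4 = p·4+(1-p)·1 ⇒ p(-1) = (1-p)(-3) ⇒ p = 3/4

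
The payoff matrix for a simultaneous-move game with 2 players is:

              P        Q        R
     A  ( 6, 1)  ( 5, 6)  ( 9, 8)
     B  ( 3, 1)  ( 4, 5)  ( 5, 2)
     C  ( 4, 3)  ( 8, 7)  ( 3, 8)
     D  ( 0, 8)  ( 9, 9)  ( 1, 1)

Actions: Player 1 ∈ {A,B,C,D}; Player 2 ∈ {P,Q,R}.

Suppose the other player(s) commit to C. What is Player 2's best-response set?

P2 best: {R}

u_2(P vs C) = 3
u_2(Q vs C) = 7
u_2(R vs C) = 8
max payoff 8 at {R}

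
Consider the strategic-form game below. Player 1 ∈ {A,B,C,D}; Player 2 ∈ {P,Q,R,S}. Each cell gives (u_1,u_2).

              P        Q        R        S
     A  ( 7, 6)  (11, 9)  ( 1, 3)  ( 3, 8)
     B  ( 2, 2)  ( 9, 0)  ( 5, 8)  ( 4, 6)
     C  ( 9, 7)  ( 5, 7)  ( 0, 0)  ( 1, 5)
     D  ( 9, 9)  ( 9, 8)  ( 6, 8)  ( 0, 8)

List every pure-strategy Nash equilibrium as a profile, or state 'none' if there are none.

(A,P): not NE [P1→D gives 9>7; P2→Q gives 9>6]
(A,Q): NE
(A,R): not NE [P1→D gives 6>1; P2→Q gives 9>3]
(A,S): not NE [P1→B gives 4>3; P2→Q gives 9>8]
(B,P): not NE [P1→D gives 9>2; P2→R gives 8>2]
(B,Q): not NE [P1→A gives 11>9; P2→R gives 8>0]
(B,R): not NE [P1→D gives 6>5]
(B,S): not NE [P2→R gives 8>6]
(C,P): NE
(C,Q): not NE [P1→A gives 11>5]
(C,R): not NE [P1→D gives 6>0; P2→Q gives 7>0]
(C,S): not NE [P1→B gives 4>1; P2→Q gives 7>5]
(D,P): NE
(D,Q): not NE [P1→A gives 11>9; P2→P gives 9>8]
(D,R): not NE [P2→P gives 9>8]
(D,S): not NE [P1→B gives 4>0; P2→P gives 9>8]

Nash profiles: (A,Q), (C,P), (D,P)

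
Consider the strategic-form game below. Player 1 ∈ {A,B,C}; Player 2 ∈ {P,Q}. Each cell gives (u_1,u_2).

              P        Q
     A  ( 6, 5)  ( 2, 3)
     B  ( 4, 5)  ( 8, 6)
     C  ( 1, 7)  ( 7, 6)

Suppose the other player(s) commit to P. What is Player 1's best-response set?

argmax u_1 = {A}

u_1(A vs P) = 6
u_1(B vs P) = 4
u_1(C vs P) = 1
max payoff 6 at {A}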